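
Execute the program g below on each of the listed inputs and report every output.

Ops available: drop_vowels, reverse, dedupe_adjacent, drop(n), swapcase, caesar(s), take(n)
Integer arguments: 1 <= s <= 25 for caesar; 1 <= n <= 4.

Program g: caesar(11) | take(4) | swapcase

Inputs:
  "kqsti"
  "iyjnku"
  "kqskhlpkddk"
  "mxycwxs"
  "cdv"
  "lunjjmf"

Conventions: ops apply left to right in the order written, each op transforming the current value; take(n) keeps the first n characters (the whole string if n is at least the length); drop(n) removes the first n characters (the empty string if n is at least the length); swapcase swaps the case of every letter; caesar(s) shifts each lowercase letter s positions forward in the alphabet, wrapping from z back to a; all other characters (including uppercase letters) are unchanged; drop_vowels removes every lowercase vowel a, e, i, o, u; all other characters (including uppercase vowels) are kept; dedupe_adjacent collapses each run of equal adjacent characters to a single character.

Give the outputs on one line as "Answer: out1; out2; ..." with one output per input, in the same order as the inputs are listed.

Execution, op by op:
  "kqsti" -> "vbdet" -> "vbde" -> "VBDE"
  "iyjnku" -> "tjuyvf" -> "tjuy" -> "TJUY"
  "kqskhlpkddk" -> "vbdvswavoov" -> "vbdv" -> "VBDV"
  "mxycwxs" -> "xijnhid" -> "xijn" -> "XIJN"
  "cdv" -> "nog" -> "nog" -> "NOG"
  "lunjjmf" -> "wfyuuxq" -> "wfyu" -> "WFYU"

"VBDE"; "TJUY"; "VBDV"; "XIJN"; "NOG"; "WFYU"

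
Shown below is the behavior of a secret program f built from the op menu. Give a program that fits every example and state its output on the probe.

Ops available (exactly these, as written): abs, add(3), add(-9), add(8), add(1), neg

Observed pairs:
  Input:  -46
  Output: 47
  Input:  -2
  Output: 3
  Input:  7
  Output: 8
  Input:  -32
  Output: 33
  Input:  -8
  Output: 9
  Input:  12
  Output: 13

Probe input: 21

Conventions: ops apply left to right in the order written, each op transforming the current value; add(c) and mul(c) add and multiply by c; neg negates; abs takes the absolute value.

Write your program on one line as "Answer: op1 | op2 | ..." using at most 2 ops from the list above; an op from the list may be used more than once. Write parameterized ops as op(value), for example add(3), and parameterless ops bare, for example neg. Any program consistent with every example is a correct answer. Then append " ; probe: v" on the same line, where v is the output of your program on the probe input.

abs | add(1) ; probe: 22

Check, running the answer program on each example:
  -46 -> 46 -> 47
  -2 -> 2 -> 3
  7 -> 7 -> 8
  -32 -> 32 -> 33
  -8 -> 8 -> 9
  12 -> 12 -> 13
  probe: 21 -> 21 -> 22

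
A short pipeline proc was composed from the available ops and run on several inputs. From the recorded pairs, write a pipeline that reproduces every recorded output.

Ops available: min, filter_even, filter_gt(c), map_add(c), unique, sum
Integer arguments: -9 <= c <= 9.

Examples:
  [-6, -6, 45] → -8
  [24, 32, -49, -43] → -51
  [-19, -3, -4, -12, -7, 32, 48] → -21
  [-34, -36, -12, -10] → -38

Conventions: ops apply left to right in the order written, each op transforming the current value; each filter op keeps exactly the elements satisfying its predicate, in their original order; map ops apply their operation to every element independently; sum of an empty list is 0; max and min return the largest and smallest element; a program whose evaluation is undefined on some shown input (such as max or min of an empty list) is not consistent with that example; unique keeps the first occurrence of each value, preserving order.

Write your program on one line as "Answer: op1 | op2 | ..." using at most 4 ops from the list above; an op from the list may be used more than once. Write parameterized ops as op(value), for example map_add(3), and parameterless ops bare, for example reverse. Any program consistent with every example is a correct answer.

map_add(-9) | map_add(7) | min

Check, running the answer program on each example:
  [-6, -6, 45] -> [-15, -15, 36] -> [-8, -8, 43] -> -8
  [24, 32, -49, -43] -> [15, 23, -58, -52] -> [22, 30, -51, -45] -> -51
  [-19, -3, -4, -12, -7, 32, 48] -> [-28, -12, -13, -21, -16, 23, 39] -> [-21, -5, -6, -14, -9, 30, 46] -> -21
  [-34, -36, -12, -10] -> [-43, -45, -21, -19] -> [-36, -38, -14, -12] -> -38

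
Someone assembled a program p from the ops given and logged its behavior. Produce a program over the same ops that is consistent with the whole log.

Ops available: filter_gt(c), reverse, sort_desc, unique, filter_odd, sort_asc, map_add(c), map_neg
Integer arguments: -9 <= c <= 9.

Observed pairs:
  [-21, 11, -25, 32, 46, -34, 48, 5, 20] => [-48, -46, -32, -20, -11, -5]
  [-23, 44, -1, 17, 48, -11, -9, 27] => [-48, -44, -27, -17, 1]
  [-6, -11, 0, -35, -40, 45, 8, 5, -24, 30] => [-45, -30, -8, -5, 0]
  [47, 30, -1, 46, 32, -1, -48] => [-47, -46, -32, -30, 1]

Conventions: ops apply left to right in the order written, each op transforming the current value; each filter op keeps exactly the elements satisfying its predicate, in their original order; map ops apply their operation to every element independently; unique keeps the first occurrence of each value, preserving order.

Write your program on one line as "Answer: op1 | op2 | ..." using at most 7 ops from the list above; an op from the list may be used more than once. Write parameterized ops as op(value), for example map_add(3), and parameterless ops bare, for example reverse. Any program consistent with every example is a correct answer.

sort_desc | reverse | unique | filter_gt(-6) | sort_desc | map_neg

Check, running the answer program on each example:
  [-21, 11, -25, 32, 46, -34, 48, 5, 20] -> [48, 46, 32, 20, 11, 5, -21, -25, -34] -> [-34, -25, -21, 5, 11, 20, 32, 46, 48] -> [-34, -25, -21, 5, 11, 20, 32, 46, 48] -> [5, 11, 20, 32, 46, 48] -> [48, 46, 32, 20, 11, 5] -> [-48, -46, -32, -20, -11, -5]
  [-23, 44, -1, 17, 48, -11, -9, 27] -> [48, 44, 27, 17, -1, -9, -11, -23] -> [-23, -11, -9, -1, 17, 27, 44, 48] -> [-23, -11, -9, -1, 17, 27, 44, 48] -> [-1, 17, 27, 44, 48] -> [48, 44, 27, 17, -1] -> [-48, -44, -27, -17, 1]
  [-6, -11, 0, -35, -40, 45, 8, 5, -24, 30] -> [45, 30, 8, 5, 0, -6, -11, -24, -35, -40] -> [-40, -35, -24, -11, -6, 0, 5, 8, 30, 45] -> [-40, -35, -24, -11, -6, 0, 5, 8, 30, 45] -> [0, 5, 8, 30, 45] -> [45, 30, 8, 5, 0] -> [-45, -30, -8, -5, 0]
  [47, 30, -1, 46, 32, -1, -48] -> [47, 46, 32, 30, -1, -1, -48] -> [-48, -1, -1, 30, 32, 46, 47] -> [-48, -1, 30, 32, 46, 47] -> [-1, 30, 32, 46, 47] -> [47, 46, 32, 30, -1] -> [-47, -46, -32, -30, 1]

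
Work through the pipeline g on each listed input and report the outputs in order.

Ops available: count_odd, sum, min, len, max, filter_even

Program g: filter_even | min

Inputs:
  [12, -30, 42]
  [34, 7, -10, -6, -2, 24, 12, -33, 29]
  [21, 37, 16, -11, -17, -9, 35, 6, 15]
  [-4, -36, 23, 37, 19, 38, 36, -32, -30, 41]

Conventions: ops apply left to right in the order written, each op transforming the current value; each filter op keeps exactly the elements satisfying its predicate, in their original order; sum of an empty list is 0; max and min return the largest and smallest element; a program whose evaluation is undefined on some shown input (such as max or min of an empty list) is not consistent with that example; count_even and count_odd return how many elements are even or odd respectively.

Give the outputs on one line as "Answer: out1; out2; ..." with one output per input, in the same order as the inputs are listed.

-30; -10; 6; -36

Execution, op by op:
  [12, -30, 42] -> [12, -30, 42] -> -30
  [34, 7, -10, -6, -2, 24, 12, -33, 29] -> [34, -10, -6, -2, 24, 12] -> -10
  [21, 37, 16, -11, -17, -9, 35, 6, 15] -> [16, 6] -> 6
  [-4, -36, 23, 37, 19, 38, 36, -32, -30, 41] -> [-4, -36, 38, 36, -32, -30] -> -36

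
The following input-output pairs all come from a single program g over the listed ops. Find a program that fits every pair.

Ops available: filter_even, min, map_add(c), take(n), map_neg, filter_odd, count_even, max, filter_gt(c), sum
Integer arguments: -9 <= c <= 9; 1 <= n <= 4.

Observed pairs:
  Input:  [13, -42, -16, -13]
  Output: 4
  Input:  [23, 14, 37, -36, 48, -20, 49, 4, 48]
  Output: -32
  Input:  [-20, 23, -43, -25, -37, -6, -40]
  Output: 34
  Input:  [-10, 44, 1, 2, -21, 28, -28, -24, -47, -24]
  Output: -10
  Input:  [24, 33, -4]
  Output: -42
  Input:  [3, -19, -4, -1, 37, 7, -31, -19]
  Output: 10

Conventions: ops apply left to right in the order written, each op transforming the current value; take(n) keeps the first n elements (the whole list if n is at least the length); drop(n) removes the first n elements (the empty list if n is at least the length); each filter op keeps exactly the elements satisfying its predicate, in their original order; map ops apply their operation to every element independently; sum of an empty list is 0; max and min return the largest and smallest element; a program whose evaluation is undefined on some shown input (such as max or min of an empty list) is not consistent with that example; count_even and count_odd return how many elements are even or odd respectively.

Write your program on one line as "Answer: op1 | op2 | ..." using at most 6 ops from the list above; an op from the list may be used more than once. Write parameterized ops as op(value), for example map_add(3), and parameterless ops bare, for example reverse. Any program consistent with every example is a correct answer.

map_neg | map_add(-9) | take(4) | filter_even | max

Check, running the answer program on each example:
  [13, -42, -16, -13] -> [-13, 42, 16, 13] -> [-22, 33, 7, 4] -> [-22, 33, 7, 4] -> [-22, 4] -> 4
  [23, 14, 37, -36, 48, -20, 49, 4, 48] -> [-23, -14, -37, 36, -48, 20, -49, -4, -48] -> [-32, -23, -46, 27, -57, 11, -58, -13, -57] -> [-32, -23, -46, 27] -> [-32, -46] -> -32
  [-20, 23, -43, -25, -37, -6, -40] -> [20, -23, 43, 25, 37, 6, 40] -> [11, -32, 34, 16, 28, -3, 31] -> [11, -32, 34, 16] -> [-32, 34, 16] -> 34
  [-10, 44, 1, 2, -21, 28, -28, -24, -47, -24] -> [10, -44, -1, -2, 21, -28, 28, 24, 47, 24] -> [1, -53, -10, -11, 12, -37, 19, 15, 38, 15] -> [1, -53, -10, -11] -> [-10] -> -10
  [24, 33, -4] -> [-24, -33, 4] -> [-33, -42, -5] -> [-33, -42, -5] -> [-42] -> -42
  [3, -19, -4, -1, 37, 7, -31, -19] -> [-3, 19, 4, 1, -37, -7, 31, 19] -> [-12, 10, -5, -8, -46, -16, 22, 10] -> [-12, 10, -5, -8] -> [-12, 10, -8] -> 10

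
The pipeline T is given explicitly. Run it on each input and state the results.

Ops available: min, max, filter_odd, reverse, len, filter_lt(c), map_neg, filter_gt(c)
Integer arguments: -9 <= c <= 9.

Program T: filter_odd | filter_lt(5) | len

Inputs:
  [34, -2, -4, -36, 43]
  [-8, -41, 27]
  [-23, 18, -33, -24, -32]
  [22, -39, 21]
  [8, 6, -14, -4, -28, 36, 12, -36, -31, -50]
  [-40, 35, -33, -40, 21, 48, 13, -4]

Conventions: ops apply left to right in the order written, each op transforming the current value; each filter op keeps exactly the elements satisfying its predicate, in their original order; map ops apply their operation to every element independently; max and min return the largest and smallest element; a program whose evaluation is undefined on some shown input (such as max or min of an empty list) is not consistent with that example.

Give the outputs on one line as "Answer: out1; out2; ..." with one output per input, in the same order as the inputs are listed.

0; 1; 2; 1; 1; 1

Execution, op by op:
  [34, -2, -4, -36, 43] -> [43] -> [] -> 0
  [-8, -41, 27] -> [-41, 27] -> [-41] -> 1
  [-23, 18, -33, -24, -32] -> [-23, -33] -> [-23, -33] -> 2
  [22, -39, 21] -> [-39, 21] -> [-39] -> 1
  [8, 6, -14, -4, -28, 36, 12, -36, -31, -50] -> [-31] -> [-31] -> 1
  [-40, 35, -33, -40, 21, 48, 13, -4] -> [35, -33, 21, 13] -> [-33] -> 1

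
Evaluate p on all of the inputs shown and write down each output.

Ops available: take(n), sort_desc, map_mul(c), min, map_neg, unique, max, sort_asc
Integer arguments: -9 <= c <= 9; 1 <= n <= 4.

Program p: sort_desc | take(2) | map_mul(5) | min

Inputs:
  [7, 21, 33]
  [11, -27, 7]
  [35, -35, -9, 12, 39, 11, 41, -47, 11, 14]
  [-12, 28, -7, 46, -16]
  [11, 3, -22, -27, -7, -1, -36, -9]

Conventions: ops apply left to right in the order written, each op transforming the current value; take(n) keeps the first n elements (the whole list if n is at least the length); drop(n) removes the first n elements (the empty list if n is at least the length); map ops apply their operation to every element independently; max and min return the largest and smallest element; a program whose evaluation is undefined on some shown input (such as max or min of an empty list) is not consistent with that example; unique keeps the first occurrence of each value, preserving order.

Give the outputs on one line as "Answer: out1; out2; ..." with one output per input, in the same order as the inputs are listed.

105; 35; 195; 140; 15

Execution, op by op:
  [7, 21, 33] -> [33, 21, 7] -> [33, 21] -> [165, 105] -> 105
  [11, -27, 7] -> [11, 7, -27] -> [11, 7] -> [55, 35] -> 35
  [35, -35, -9, 12, 39, 11, 41, -47, 11, 14] -> [41, 39, 35, 14, 12, 11, 11, -9, -35, -47] -> [41, 39] -> [205, 195] -> 195
  [-12, 28, -7, 46, -16] -> [46, 28, -7, -12, -16] -> [46, 28] -> [230, 140] -> 140
  [11, 3, -22, -27, -7, -1, -36, -9] -> [11, 3, -1, -7, -9, -22, -27, -36] -> [11, 3] -> [55, 15] -> 15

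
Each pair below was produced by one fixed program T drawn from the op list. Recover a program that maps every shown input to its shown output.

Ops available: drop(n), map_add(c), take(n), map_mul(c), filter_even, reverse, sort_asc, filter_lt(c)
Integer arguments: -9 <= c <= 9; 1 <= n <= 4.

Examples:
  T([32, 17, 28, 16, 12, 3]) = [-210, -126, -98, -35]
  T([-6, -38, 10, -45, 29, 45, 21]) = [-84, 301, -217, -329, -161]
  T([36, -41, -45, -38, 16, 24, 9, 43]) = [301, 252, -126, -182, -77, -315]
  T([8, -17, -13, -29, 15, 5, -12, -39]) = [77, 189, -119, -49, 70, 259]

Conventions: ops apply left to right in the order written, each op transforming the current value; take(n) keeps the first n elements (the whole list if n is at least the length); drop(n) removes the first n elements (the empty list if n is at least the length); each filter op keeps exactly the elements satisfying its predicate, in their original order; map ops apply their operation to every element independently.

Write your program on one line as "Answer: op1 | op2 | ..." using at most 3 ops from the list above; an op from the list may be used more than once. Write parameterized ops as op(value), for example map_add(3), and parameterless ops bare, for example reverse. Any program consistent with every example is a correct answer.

map_add(2) | drop(2) | map_mul(-7)

Check, running the answer program on each example:
  [32, 17, 28, 16, 12, 3] -> [34, 19, 30, 18, 14, 5] -> [30, 18, 14, 5] -> [-210, -126, -98, -35]
  [-6, -38, 10, -45, 29, 45, 21] -> [-4, -36, 12, -43, 31, 47, 23] -> [12, -43, 31, 47, 23] -> [-84, 301, -217, -329, -161]
  [36, -41, -45, -38, 16, 24, 9, 43] -> [38, -39, -43, -36, 18, 26, 11, 45] -> [-43, -36, 18, 26, 11, 45] -> [301, 252, -126, -182, -77, -315]
  [8, -17, -13, -29, 15, 5, -12, -39] -> [10, -15, -11, -27, 17, 7, -10, -37] -> [-11, -27, 17, 7, -10, -37] -> [77, 189, -119, -49, 70, 259]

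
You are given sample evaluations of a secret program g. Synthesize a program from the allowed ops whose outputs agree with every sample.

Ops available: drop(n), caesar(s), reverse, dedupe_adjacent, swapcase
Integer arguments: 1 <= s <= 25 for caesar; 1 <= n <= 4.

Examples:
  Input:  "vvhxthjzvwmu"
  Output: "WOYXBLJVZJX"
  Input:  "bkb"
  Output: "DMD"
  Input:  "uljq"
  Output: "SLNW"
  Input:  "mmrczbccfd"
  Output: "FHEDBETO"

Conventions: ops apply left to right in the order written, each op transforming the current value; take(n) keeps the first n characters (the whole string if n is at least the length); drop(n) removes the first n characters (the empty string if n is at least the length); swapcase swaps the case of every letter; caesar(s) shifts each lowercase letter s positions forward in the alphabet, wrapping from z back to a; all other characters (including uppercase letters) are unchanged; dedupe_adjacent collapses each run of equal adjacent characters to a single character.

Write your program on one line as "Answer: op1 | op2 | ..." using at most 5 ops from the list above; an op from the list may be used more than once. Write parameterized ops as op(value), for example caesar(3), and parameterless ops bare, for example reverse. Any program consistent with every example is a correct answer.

caesar(2) | swapcase | dedupe_adjacent | reverse

Check, running the answer program on each example:
  "vvhxthjzvwmu" -> "xxjzvjlbxyow" -> "XXJZVJLBXYOW" -> "XJZVJLBXYOW" -> "WOYXBLJVZJX"
  "bkb" -> "dmd" -> "DMD" -> "DMD" -> "DMD"
  "uljq" -> "wnls" -> "WNLS" -> "WNLS" -> "SLNW"
  "mmrczbccfd" -> "ootebdeehf" -> "OOTEBDEEHF" -> "OTEBDEHF" -> "FHEDBETO"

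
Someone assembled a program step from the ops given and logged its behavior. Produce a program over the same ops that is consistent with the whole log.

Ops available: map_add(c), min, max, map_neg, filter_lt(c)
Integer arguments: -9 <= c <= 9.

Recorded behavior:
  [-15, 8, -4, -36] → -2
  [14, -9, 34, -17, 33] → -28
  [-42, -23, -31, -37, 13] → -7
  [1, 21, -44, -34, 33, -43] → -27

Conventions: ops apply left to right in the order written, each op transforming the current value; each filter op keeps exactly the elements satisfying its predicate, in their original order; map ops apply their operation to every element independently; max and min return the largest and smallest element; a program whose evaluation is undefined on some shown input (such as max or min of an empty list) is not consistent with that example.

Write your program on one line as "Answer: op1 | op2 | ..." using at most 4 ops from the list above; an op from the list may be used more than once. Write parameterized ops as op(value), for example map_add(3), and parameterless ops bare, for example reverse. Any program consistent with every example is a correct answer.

map_add(-6) | map_neg | min

Check, running the answer program on each example:
  [-15, 8, -4, -36] -> [-21, 2, -10, -42] -> [21, -2, 10, 42] -> -2
  [14, -9, 34, -17, 33] -> [8, -15, 28, -23, 27] -> [-8, 15, -28, 23, -27] -> -28
  [-42, -23, -31, -37, 13] -> [-48, -29, -37, -43, 7] -> [48, 29, 37, 43, -7] -> -7
  [1, 21, -44, -34, 33, -43] -> [-5, 15, -50, -40, 27, -49] -> [5, -15, 50, 40, -27, 49] -> -27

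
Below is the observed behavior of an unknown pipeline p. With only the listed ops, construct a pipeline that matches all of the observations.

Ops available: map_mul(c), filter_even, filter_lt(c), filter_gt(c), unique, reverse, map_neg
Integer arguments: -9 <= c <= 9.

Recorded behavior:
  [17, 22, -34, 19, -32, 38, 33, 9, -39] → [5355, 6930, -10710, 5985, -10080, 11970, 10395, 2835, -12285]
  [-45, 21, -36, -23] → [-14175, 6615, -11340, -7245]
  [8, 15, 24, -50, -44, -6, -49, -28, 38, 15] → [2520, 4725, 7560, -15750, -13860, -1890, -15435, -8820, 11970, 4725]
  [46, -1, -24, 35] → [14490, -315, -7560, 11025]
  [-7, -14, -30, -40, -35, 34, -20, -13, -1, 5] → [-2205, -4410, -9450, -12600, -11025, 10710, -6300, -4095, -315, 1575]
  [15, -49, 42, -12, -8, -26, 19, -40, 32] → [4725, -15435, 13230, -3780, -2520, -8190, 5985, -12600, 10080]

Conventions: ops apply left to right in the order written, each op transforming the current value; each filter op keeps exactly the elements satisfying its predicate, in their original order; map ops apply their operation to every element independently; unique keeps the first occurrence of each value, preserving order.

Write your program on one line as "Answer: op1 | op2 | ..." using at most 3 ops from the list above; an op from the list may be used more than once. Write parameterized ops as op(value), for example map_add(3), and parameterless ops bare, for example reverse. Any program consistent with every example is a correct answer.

map_mul(9) | map_mul(5) | map_mul(7)

Check, running the answer program on each example:
  [17, 22, -34, 19, -32, 38, 33, 9, -39] -> [153, 198, -306, 171, -288, 342, 297, 81, -351] -> [765, 990, -1530, 855, -1440, 1710, 1485, 405, -1755] -> [5355, 6930, -10710, 5985, -10080, 11970, 10395, 2835, -12285]
  [-45, 21, -36, -23] -> [-405, 189, -324, -207] -> [-2025, 945, -1620, -1035] -> [-14175, 6615, -11340, -7245]
  [8, 15, 24, -50, -44, -6, -49, -28, 38, 15] -> [72, 135, 216, -450, -396, -54, -441, -252, 342, 135] -> [360, 675, 1080, -2250, -1980, -270, -2205, -1260, 1710, 675] -> [2520, 4725, 7560, -15750, -13860, -1890, -15435, -8820, 11970, 4725]
  [46, -1, -24, 35] -> [414, -9, -216, 315] -> [2070, -45, -1080, 1575] -> [14490, -315, -7560, 11025]
  [-7, -14, -30, -40, -35, 34, -20, -13, -1, 5] -> [-63, -126, -270, -360, -315, 306, -180, -117, -9, 45] -> [-315, -630, -1350, -1800, -1575, 1530, -900, -585, -45, 225] -> [-2205, -4410, -9450, -12600, -11025, 10710, -6300, -4095, -315, 1575]
  [15, -49, 42, -12, -8, -26, 19, -40, 32] -> [135, -441, 378, -108, -72, -234, 171, -360, 288] -> [675, -2205, 1890, -540, -360, -1170, 855, -1800, 1440] -> [4725, -15435, 13230, -3780, -2520, -8190, 5985, -12600, 10080]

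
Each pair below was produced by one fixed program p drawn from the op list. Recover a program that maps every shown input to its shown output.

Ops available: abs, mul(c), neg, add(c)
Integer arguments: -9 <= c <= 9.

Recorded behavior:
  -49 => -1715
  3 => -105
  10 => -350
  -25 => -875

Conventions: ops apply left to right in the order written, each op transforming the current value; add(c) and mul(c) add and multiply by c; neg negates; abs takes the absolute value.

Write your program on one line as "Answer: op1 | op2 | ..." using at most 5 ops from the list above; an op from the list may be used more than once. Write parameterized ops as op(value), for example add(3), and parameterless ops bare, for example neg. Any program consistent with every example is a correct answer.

mul(7) | neg | abs | mul(-5)

Check, running the answer program on each example:
  -49 -> -343 -> 343 -> 343 -> -1715
  3 -> 21 -> -21 -> 21 -> -105
  10 -> 70 -> -70 -> 70 -> -350
  -25 -> -175 -> 175 -> 175 -> -875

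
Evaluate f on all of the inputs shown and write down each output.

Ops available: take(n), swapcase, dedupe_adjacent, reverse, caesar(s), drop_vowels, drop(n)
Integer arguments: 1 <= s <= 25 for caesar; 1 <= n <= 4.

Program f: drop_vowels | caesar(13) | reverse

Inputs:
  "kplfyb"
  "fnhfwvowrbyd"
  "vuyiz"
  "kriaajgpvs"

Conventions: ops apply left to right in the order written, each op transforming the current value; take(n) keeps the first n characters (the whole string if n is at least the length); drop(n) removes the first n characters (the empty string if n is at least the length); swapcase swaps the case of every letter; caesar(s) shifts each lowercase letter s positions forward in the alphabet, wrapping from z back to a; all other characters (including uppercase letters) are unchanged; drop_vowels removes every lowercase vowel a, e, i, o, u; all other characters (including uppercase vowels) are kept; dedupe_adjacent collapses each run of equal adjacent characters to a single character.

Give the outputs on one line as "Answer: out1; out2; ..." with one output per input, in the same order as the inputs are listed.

"olsycx"; "qloejijsuas"; "mli"; "fictwex"

Execution, op by op:
  "kplfyb" -> "kplfyb" -> "xcyslo" -> "olsycx"
  "fnhfwvowrbyd" -> "fnhfwvwrbyd" -> "sausjijeolq" -> "qloejijsuas"
  "vuyiz" -> "vyz" -> "ilm" -> "mli"
  "kriaajgpvs" -> "krjgpvs" -> "xewtcif" -> "fictwex"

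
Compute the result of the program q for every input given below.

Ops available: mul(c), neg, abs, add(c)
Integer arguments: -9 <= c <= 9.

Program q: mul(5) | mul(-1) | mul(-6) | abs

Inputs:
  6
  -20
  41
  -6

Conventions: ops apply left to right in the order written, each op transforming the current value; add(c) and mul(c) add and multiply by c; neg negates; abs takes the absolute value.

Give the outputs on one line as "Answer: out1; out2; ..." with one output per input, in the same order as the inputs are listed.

Execution, op by op:
  6 -> 30 -> -30 -> 180 -> 180
  -20 -> -100 -> 100 -> -600 -> 600
  41 -> 205 -> -205 -> 1230 -> 1230
  -6 -> -30 -> 30 -> -180 -> 180

180; 600; 1230; 180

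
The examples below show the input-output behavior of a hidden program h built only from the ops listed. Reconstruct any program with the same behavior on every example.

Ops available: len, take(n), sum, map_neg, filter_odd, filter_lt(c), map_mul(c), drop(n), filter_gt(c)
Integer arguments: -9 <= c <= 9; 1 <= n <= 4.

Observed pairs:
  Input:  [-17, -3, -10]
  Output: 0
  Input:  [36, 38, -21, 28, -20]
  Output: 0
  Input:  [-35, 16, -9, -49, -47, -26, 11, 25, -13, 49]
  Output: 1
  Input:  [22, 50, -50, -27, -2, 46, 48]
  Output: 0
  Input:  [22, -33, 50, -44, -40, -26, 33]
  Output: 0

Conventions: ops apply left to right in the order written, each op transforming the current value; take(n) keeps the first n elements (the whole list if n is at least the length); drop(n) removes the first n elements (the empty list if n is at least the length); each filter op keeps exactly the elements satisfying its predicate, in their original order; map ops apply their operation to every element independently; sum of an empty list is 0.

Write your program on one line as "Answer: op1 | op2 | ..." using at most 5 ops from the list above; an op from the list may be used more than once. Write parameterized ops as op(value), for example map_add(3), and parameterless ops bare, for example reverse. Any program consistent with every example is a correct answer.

drop(2) | map_mul(-9) | filter_gt(4) | drop(4) | len

Check, running the answer program on each example:
  [-17, -3, -10] -> [-10] -> [90] -> [90] -> [] -> 0
  [36, 38, -21, 28, -20] -> [-21, 28, -20] -> [189, -252, 180] -> [189, 180] -> [] -> 0
  [-35, 16, -9, -49, -47, -26, 11, 25, -13, 49] -> [-9, -49, -47, -26, 11, 25, -13, 49] -> [81, 441, 423, 234, -99, -225, 117, -441] -> [81, 441, 423, 234, 117] -> [117] -> 1
  [22, 50, -50, -27, -2, 46, 48] -> [-50, -27, -2, 46, 48] -> [450, 243, 18, -414, -432] -> [450, 243, 18] -> [] -> 0
  [22, -33, 50, -44, -40, -26, 33] -> [50, -44, -40, -26, 33] -> [-450, 396, 360, 234, -297] -> [396, 360, 234] -> [] -> 0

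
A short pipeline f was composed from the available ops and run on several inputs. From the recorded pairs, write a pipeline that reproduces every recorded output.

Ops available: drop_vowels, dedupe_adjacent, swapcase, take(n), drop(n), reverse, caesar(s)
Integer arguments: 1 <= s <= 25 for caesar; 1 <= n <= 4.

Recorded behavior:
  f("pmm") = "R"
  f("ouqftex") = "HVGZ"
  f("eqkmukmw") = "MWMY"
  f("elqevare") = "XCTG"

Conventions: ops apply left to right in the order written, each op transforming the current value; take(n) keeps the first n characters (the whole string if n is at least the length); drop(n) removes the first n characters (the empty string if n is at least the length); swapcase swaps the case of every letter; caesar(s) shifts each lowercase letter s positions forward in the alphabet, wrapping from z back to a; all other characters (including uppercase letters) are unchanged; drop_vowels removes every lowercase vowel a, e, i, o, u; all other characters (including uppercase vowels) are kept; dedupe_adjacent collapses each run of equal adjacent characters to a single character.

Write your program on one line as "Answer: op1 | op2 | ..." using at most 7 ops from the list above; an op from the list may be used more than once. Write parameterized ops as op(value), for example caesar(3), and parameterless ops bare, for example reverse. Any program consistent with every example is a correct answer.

reverse | caesar(2) | drop_vowels | take(4) | reverse | swapcase

Check, running the answer program on each example:
  "pmm" -> "mmp" -> "oor" -> "r" -> "r" -> "r" -> "R"
  "ouqftex" -> "xetfquo" -> "zgvhswq" -> "zgvhswq" -> "zgvh" -> "hvgz" -> "HVGZ"
  "eqkmukmw" -> "wmkumkqe" -> "yomwomsg" -> "ymwmsg" -> "ymwm" -> "mwmy" -> "MWMY"
  "elqevare" -> "eraveqle" -> "gtcxgsng" -> "gtcxgsng" -> "gtcx" -> "xctg" -> "XCTG"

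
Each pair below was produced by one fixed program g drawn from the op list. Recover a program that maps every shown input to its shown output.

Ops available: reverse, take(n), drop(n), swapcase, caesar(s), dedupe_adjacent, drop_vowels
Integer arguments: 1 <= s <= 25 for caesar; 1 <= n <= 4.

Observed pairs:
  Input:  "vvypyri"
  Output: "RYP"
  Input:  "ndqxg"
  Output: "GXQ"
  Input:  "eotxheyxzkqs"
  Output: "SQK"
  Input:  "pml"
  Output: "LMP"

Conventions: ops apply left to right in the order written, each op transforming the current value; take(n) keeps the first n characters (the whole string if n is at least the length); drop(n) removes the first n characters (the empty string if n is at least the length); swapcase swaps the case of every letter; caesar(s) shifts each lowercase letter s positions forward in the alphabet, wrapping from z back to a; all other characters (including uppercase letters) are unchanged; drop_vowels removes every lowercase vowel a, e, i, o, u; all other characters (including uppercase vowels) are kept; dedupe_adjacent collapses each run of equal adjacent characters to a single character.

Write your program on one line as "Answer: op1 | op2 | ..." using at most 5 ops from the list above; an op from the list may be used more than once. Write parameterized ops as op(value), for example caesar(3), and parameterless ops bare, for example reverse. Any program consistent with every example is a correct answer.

drop_vowels | reverse | take(3) | swapcase

Check, running the answer program on each example:
  "vvypyri" -> "vvypyr" -> "rypyvv" -> "ryp" -> "RYP"
  "ndqxg" -> "ndqxg" -> "gxqdn" -> "gxq" -> "GXQ"
  "eotxheyxzkqs" -> "txhyxzkqs" -> "sqkzxyhxt" -> "sqk" -> "SQK"
  "pml" -> "pml" -> "lmp" -> "lmp" -> "LMP"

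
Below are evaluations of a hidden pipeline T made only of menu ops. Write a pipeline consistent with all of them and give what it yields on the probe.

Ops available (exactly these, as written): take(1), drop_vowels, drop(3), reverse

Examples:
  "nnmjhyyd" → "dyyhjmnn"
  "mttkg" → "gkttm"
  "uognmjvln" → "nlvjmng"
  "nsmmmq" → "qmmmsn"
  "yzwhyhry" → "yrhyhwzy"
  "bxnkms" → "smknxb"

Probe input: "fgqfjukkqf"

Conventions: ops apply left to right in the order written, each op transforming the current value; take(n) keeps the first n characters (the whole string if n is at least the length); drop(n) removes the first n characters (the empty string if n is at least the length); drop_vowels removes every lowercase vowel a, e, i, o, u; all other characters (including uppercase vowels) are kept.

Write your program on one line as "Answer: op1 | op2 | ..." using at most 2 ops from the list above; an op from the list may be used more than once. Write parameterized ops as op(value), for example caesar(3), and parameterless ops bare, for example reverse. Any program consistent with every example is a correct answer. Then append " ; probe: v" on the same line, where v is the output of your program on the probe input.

drop_vowels | reverse ; probe: "fqkkjfqgf"

Check, running the answer program on each example:
  "nnmjhyyd" -> "nnmjhyyd" -> "dyyhjmnn"
  "mttkg" -> "mttkg" -> "gkttm"
  "uognmjvln" -> "gnmjvln" -> "nlvjmng"
  "nsmmmq" -> "nsmmmq" -> "qmmmsn"
  "yzwhyhry" -> "yzwhyhry" -> "yrhyhwzy"
  "bxnkms" -> "bxnkms" -> "smknxb"
  probe: "fgqfjukkqf" -> "fgqfjkkqf" -> "fqkkjfqgf"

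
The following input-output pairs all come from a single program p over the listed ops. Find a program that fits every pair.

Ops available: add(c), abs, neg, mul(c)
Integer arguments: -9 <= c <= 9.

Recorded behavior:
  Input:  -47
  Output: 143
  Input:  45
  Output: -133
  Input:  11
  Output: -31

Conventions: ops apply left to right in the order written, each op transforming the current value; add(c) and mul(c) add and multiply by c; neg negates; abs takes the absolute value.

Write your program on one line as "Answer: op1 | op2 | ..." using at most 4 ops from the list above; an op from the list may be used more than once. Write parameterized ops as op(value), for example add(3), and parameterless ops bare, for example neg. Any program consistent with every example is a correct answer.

mul(3) | neg | add(2)

Check, running the answer program on each example:
  -47 -> -141 -> 141 -> 143
  45 -> 135 -> -135 -> -133
  11 -> 33 -> -33 -> -31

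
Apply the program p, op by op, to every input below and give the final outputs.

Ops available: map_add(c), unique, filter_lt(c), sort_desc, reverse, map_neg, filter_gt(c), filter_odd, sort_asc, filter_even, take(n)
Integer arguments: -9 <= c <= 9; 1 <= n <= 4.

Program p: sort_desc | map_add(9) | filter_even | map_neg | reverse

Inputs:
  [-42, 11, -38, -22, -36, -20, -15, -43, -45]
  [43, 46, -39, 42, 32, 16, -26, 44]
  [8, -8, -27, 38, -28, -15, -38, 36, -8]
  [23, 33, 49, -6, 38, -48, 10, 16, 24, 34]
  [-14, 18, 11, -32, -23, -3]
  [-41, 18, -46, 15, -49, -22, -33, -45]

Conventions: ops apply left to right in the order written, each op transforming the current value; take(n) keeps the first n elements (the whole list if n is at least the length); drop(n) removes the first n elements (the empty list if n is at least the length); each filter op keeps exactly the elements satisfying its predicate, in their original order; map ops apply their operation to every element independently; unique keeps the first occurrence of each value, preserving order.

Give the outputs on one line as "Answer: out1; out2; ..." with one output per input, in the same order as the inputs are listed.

Execution, op by op:
  [-42, 11, -38, -22, -36, -20, -15, -43, -45] -> [11, -15, -20, -22, -36, -38, -42, -43, -45] -> [20, -6, -11, -13, -27, -29, -33, -34, -36] -> [20, -6, -34, -36] -> [-20, 6, 34, 36] -> [36, 34, 6, -20]
  [43, 46, -39, 42, 32, 16, -26, 44] -> [46, 44, 43, 42, 32, 16, -26, -39] -> [55, 53, 52, 51, 41, 25, -17, -30] -> [52, -30] -> [-52, 30] -> [30, -52]
  [8, -8, -27, 38, -28, -15, -38, 36, -8] -> [38, 36, 8, -8, -8, -15, -27, -28, -38] -> [47, 45, 17, 1, 1, -6, -18, -19, -29] -> [-6, -18] -> [6, 18] -> [18, 6]
  [23, 33, 49, -6, 38, -48, 10, 16, 24, 34] -> [49, 38, 34, 33, 24, 23, 16, 10, -6, -48] -> [58, 47, 43, 42, 33, 32, 25, 19, 3, -39] -> [58, 42, 32] -> [-58, -42, -32] -> [-32, -42, -58]
  [-14, 18, 11, -32, -23, -3] -> [18, 11, -3, -14, -23, -32] -> [27, 20, 6, -5, -14, -23] -> [20, 6, -14] -> [-20, -6, 14] -> [14, -6, -20]
  [-41, 18, -46, 15, -49, -22, -33, -45] -> [18, 15, -22, -33, -41, -45, -46, -49] -> [27, 24, -13, -24, -32, -36, -37, -40] -> [24, -24, -32, -36, -40] -> [-24, 24, 32, 36, 40] -> [40, 36, 32, 24, -24]

[36, 34, 6, -20]; [30, -52]; [18, 6]; [-32, -42, -58]; [14, -6, -20]; [40, 36, 32, 24, -24]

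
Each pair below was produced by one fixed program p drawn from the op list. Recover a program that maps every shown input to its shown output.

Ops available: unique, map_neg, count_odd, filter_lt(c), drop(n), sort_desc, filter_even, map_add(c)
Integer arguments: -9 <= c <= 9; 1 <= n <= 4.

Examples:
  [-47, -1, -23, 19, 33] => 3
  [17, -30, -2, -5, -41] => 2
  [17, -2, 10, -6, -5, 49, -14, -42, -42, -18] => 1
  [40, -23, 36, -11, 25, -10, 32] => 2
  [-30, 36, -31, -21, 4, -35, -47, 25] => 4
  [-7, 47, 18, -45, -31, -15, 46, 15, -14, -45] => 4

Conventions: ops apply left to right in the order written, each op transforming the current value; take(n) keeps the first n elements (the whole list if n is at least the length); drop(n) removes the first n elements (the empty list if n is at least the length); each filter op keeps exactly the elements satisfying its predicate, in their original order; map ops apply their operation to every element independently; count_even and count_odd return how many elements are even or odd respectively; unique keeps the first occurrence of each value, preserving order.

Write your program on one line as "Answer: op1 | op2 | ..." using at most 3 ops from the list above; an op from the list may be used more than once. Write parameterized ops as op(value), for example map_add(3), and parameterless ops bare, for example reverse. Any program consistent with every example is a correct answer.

filter_lt(0) | unique | count_odd

Check, running the answer program on each example:
  [-47, -1, -23, 19, 33] -> [-47, -1, -23] -> [-47, -1, -23] -> 3
  [17, -30, -2, -5, -41] -> [-30, -2, -5, -41] -> [-30, -2, -5, -41] -> 2
  [17, -2, 10, -6, -5, 49, -14, -42, -42, -18] -> [-2, -6, -5, -14, -42, -42, -18] -> [-2, -6, -5, -14, -42, -18] -> 1
  [40, -23, 36, -11, 25, -10, 32] -> [-23, -11, -10] -> [-23, -11, -10] -> 2
  [-30, 36, -31, -21, 4, -35, -47, 25] -> [-30, -31, -21, -35, -47] -> [-30, -31, -21, -35, -47] -> 4
  [-7, 47, 18, -45, -31, -15, 46, 15, -14, -45] -> [-7, -45, -31, -15, -14, -45] -> [-7, -45, -31, -15, -14] -> 4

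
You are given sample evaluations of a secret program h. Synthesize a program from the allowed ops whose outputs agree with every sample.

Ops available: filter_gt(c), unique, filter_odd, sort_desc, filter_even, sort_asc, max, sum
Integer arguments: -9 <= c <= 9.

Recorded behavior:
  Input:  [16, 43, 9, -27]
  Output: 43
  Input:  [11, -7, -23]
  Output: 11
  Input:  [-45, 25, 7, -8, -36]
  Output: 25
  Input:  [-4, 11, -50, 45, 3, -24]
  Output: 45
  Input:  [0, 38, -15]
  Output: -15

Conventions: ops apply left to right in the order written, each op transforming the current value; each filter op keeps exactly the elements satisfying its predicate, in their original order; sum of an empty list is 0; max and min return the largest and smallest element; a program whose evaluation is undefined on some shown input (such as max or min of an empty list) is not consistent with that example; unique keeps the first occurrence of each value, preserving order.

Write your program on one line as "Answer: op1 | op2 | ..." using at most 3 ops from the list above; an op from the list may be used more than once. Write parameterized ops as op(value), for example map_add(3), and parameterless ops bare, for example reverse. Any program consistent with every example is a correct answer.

filter_odd | max

Check, running the answer program on each example:
  [16, 43, 9, -27] -> [43, 9, -27] -> 43
  [11, -7, -23] -> [11, -7, -23] -> 11
  [-45, 25, 7, -8, -36] -> [-45, 25, 7] -> 25
  [-4, 11, -50, 45, 3, -24] -> [11, 45, 3] -> 45
  [0, 38, -15] -> [-15] -> -15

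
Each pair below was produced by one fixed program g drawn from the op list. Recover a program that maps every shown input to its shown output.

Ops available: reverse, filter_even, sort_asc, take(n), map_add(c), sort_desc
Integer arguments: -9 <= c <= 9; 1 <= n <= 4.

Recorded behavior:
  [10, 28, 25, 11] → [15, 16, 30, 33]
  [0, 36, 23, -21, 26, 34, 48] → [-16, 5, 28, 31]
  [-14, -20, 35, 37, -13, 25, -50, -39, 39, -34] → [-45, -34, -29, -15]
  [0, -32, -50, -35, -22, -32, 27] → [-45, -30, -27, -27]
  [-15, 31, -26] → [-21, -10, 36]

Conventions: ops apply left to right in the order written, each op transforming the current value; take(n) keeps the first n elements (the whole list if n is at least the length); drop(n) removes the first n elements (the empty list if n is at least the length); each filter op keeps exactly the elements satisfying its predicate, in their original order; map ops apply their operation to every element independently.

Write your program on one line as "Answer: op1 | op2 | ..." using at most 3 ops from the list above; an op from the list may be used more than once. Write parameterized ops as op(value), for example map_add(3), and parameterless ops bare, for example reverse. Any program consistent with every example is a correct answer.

sort_asc | map_add(5) | take(4)

Check, running the answer program on each example:
  [10, 28, 25, 11] -> [10, 11, 25, 28] -> [15, 16, 30, 33] -> [15, 16, 30, 33]
  [0, 36, 23, -21, 26, 34, 48] -> [-21, 0, 23, 26, 34, 36, 48] -> [-16, 5, 28, 31, 39, 41, 53] -> [-16, 5, 28, 31]
  [-14, -20, 35, 37, -13, 25, -50, -39, 39, -34] -> [-50, -39, -34, -20, -14, -13, 25, 35, 37, 39] -> [-45, -34, -29, -15, -9, -8, 30, 40, 42, 44] -> [-45, -34, -29, -15]
  [0, -32, -50, -35, -22, -32, 27] -> [-50, -35, -32, -32, -22, 0, 27] -> [-45, -30, -27, -27, -17, 5, 32] -> [-45, -30, -27, -27]
  [-15, 31, -26] -> [-26, -15, 31] -> [-21, -10, 36] -> [-21, -10, 36]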